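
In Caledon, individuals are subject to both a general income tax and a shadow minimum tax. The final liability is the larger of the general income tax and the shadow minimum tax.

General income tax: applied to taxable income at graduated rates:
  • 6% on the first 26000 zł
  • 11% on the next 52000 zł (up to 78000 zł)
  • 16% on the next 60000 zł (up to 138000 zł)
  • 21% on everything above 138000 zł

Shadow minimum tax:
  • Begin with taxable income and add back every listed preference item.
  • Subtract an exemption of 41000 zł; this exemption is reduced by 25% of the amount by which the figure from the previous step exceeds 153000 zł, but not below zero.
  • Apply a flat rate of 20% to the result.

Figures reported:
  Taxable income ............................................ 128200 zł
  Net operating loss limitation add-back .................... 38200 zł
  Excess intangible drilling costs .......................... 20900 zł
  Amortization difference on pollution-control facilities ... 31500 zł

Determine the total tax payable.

38850 zł

Shadow minimum tax:
  Adjusted income: 128200 zł + 38200 zł + 20900 zł + 31500 zł = 218800 zł
  Exemption: 41000 zł − 25% × (218800 zł − 153000 zł) = 41000 zł − 16450 zł = 24550 zł
  Base: 218800 zł − 24550 zł = 194250 zł
  194250 zł × 20% = 38850 zł

General income tax:
  26000 zł × 6% = 1560 zł
  52000 zł × 11% = 5720 zł
  50200 zł × 16% = 8032 zł
  → 15312 zł

38850 zł > 15312 zł, so the shadow minimum tax is the binding amount.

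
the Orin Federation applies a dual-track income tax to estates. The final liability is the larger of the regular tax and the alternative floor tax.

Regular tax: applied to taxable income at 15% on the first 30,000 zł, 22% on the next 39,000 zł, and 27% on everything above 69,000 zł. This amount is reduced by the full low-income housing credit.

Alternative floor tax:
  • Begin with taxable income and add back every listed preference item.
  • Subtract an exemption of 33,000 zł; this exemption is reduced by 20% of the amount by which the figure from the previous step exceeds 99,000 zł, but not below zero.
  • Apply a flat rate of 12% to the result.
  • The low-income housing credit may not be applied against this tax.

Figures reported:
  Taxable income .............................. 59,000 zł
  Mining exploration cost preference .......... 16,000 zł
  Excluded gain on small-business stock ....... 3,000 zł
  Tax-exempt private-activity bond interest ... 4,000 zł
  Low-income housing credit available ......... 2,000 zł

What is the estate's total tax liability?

8,880 zł

Regular tax:
  30,000 zł × 15% = 4,500 zł
  29,000 zł × 22% = 6,380 zł
  → 10,880 zł
  Less low-income housing credit 2,000 zł → 8,880 zł

Alternative floor tax:
  Adjusted income: 59,000 zł + 16,000 zł + 3,000 zł + 4,000 zł = 82,000 zł
  Exemption: 82,000 zł ≤ 99,000 zł, so full 33,000 zł applies
  Base: 82,000 zł − 33,000 zł = 49,000 zł
  49,000 zł × 12% = 5,880 zł

8,880 zł > 5,880 zł, so the regular tax governs.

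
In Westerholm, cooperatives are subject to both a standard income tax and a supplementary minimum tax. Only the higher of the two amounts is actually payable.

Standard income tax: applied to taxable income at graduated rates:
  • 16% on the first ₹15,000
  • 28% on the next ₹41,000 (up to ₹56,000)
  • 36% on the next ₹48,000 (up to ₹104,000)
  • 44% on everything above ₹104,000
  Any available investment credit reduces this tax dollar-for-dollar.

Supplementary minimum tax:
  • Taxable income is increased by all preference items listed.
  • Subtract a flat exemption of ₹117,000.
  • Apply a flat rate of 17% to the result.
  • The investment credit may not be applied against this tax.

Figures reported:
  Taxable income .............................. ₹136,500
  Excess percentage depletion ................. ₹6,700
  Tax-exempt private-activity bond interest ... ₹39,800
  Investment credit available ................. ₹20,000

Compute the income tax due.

₹25,460

Supplementary minimum tax:
  Adjusted income: ₹136,500 + ₹6,700 + ₹39,800 = ₹183,000
  Less exemption ₹117,000 → base ₹66,000
  ₹66,000 × 17% = ₹11,220

Standard income tax:
  ₹15,000 × 16% = ₹2,400
  ₹41,000 × 28% = ₹11,480
  ₹48,000 × 36% = ₹17,280
  ₹32,500 × 44% = ₹14,300
  → ₹45,460
  Less investment credit ₹20,000 → ₹25,460

₹25,460 > ₹11,220, so the standard income tax governs.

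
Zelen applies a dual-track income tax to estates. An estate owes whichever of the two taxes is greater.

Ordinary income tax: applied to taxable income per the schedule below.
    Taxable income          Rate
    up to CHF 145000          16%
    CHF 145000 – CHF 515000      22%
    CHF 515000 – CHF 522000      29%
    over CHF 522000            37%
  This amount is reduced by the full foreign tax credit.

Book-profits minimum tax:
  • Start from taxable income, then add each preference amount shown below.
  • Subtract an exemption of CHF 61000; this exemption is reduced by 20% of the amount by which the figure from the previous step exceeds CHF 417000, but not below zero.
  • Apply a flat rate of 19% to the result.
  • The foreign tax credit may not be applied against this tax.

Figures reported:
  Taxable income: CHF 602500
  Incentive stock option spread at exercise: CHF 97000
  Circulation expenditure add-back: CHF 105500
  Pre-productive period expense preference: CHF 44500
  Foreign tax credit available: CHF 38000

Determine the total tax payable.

Book-profits minimum tax:
  Adjusted income: CHF 602500 + CHF 97000 + CHF 105500 + CHF 44500 = CHF 849500
  Exemption: 20% × (CHF 849500 − CHF 417000) = CHF 86500 ≥ CHF 61000, so the exemption is fully phased out
  Base: CHF 849500 − CHF 0 = CHF 849500
  CHF 849500 × 19% = CHF 161405

Ordinary income tax:
  CHF 145000 × 16% = CHF 23200
  CHF 370000 × 22% = CHF 81400
  CHF 7000 × 29% = CHF 2030
  CHF 80500 × 37% = CHF 29785
  → CHF 136415
  Less foreign tax credit CHF 38000 → CHF 98415

CHF 161405 > CHF 98415, so the book-profits minimum tax is the binding amount.

CHF 161405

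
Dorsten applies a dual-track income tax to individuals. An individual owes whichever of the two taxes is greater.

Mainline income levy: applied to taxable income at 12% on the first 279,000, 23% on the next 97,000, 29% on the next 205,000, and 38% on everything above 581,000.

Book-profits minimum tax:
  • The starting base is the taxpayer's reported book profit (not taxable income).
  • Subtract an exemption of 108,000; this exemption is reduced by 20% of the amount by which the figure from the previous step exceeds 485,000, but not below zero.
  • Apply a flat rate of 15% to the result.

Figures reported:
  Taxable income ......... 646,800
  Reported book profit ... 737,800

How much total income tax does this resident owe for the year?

Mainline income levy:
  279,000 × 12% = 33,480
  97,000 × 23% = 22,310
  205,000 × 29% = 59,450
  65,800 × 38% = 25,004
  → 140,244

Book-profits minimum tax:
  Base (reported book profit): 737,800
  Exemption: 108,000 − 20% × (737,800 − 485,000) = 108,000 − 50,560 = 57,440
  Base: 737,800 − 57,440 = 680,360
  680,360 × 15% = 102,054

140,244 > 102,054, so the mainline income levy governs.

140,244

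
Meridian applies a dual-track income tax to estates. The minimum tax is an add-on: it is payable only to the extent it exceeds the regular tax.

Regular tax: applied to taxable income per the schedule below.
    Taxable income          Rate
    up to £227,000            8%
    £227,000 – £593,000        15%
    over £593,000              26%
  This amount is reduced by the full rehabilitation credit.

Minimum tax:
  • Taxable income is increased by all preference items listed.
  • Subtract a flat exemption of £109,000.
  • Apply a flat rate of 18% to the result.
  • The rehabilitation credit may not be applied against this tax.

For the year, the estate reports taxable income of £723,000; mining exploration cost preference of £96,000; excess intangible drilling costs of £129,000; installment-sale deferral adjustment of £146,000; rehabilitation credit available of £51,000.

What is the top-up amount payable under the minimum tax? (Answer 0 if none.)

£121,440

Regular tax:
  £227,000 × 8% = £18,160
  £366,000 × 15% = £54,900
  £130,000 × 26% = £33,800
  → £106,860
  Less rehabilitation credit £51,000 → £55,860

Minimum tax:
  Adjusted income: £723,000 + £96,000 + £129,000 + £146,000 = £1,094,000
  Less exemption £109,000 → base £985,000
  £985,000 × 18% = £177,300

Excess of minimum tax over regular tax: £177,300 − £55,860 = £121,440.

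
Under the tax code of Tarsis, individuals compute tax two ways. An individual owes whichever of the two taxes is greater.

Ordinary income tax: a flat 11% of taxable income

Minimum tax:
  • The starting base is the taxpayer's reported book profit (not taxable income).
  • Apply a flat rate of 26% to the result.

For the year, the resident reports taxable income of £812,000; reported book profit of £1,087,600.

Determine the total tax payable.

Minimum tax:
  Base (reported book profit): £1,087,600
  £1,087,600 × 26% = £282,776

Ordinary income tax:
  £812,000 × 11% = £89,320

£282,776 > £89,320, so the minimum tax is the binding amount.

£282,776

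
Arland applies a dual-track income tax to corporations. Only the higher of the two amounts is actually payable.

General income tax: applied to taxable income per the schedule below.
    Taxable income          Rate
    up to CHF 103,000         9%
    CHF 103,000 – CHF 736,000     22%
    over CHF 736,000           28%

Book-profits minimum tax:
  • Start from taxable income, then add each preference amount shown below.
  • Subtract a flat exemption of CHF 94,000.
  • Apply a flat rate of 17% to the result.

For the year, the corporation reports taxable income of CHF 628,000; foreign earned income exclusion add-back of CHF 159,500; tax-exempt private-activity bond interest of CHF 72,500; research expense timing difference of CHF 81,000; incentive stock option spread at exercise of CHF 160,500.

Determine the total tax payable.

CHF 171,275

Book-profits minimum tax:
  Adjusted income: CHF 628,000 + CHF 159,500 + CHF 72,500 + CHF 81,000 + CHF 160,500 = CHF 1,101,500
  Less exemption CHF 94,000 → base CHF 1,007,500
  CHF 1,007,500 × 17% = CHF 171,275

General income tax:
  CHF 103,000 × 9% = CHF 9,270
  CHF 525,000 × 22% = CHF 115,500
  → CHF 124,770

CHF 171,275 > CHF 124,770, so the book-profits minimum tax is the binding amount.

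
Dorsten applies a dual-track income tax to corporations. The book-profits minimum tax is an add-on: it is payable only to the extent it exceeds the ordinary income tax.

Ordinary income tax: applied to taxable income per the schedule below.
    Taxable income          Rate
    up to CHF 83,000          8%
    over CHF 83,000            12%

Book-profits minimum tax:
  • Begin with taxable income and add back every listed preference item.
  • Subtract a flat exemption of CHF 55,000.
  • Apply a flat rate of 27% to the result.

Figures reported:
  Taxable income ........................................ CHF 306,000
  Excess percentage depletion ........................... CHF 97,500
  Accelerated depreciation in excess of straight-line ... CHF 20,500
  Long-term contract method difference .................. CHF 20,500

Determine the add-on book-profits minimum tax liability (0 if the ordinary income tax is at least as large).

CHF 71,765

Book-profits minimum tax:
  Adjusted income: CHF 306,000 + CHF 97,500 + CHF 20,500 + CHF 20,500 = CHF 444,500
  Less exemption CHF 55,000 → base CHF 389,500
  CHF 389,500 × 27% = CHF 105,165

Ordinary income tax:
  CHF 83,000 × 8% = CHF 6,640
  CHF 223,000 × 12% = CHF 26,760
  → CHF 33,400

Excess of book-profits minimum tax over ordinary income tax: CHF 105,165 − CHF 33,400 = CHF 71,765.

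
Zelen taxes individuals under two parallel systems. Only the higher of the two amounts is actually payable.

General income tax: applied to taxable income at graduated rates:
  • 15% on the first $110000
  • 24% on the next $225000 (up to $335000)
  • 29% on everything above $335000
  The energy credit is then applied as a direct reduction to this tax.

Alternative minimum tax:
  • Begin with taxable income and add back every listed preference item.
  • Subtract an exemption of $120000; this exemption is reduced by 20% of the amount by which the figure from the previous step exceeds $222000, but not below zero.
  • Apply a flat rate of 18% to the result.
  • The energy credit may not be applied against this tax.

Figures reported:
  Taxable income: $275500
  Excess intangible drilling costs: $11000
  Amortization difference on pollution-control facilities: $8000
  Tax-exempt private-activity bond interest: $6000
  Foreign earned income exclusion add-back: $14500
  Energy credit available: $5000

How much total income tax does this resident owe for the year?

Alternative minimum tax:
  Adjusted income: $275500 + $11000 + $8000 + $6000 + $14500 = $315000
  Exemption: $120000 − 20% × ($315000 − $222000) = $120000 − $18600 = $101400
  Base: $315000 − $101400 = $213600
  $213600 × 18% = $38448

General income tax:
  $110000 × 15% = $16500
  $165500 × 24% = $39720
  → $56220
  Less energy credit $5000 → $51220

$51220 > $38448, so the general income tax governs.

$51220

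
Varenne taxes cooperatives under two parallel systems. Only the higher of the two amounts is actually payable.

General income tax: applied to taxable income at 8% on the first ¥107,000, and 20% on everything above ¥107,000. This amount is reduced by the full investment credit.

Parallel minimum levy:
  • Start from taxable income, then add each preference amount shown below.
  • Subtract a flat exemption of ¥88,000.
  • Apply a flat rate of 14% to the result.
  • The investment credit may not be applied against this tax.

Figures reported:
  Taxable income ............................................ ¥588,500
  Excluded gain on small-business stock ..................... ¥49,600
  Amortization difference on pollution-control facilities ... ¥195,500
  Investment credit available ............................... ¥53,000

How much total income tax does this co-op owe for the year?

¥104,384

General income tax:
  ¥107,000 × 8% = ¥8,560
  ¥481,500 × 20% = ¥96,300
  → ¥104,860
  Less investment credit ¥53,000 → ¥51,860

Parallel minimum levy:
  Adjusted income: ¥588,500 + ¥49,600 + ¥195,500 = ¥833,600
  Less exemption ¥88,000 → base ¥745,600
  ¥745,600 × 14% = ¥104,384

¥104,384 > ¥51,860, so the parallel minimum levy is the binding amount.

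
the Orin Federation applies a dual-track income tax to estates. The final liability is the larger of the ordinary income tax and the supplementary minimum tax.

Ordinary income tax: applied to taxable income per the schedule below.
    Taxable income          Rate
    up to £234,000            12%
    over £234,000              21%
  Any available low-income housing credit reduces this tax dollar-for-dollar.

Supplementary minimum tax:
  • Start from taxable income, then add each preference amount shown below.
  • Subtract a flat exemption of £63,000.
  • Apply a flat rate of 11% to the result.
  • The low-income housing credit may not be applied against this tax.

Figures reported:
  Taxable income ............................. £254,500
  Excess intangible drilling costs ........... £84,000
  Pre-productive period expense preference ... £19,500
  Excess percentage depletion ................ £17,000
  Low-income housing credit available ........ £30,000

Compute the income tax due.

£34,320

Ordinary income tax:
  £234,000 × 12% = £28,080
  £20,500 × 21% = £4,305
  → £32,385
  Less low-income housing credit £30,000 → £2,385

Supplementary minimum tax:
  Adjusted income: £254,500 + £84,000 + £19,500 + £17,000 = £375,000
  Less exemption £63,000 → base £312,000
  £312,000 × 11% = £34,320

£34,320 > £2,385, so the supplementary minimum tax is the binding amount.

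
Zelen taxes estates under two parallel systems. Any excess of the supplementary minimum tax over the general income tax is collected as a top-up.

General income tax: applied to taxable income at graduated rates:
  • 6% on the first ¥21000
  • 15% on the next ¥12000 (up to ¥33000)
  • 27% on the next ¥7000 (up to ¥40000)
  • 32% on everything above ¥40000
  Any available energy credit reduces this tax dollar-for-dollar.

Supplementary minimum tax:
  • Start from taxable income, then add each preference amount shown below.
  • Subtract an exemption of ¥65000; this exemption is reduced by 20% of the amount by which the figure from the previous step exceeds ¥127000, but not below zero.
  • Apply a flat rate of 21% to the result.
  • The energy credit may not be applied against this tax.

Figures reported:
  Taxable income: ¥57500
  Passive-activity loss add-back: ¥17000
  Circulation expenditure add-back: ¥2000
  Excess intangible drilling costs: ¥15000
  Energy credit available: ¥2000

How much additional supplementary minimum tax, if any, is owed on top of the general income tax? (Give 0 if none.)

Supplementary minimum tax:
  Adjusted income: ¥57500 + ¥17000 + ¥2000 + ¥15000 = ¥91500
  Exemption: ¥91500 ≤ ¥127000, so full ¥65000 applies
  Base: ¥91500 − ¥65000 = ¥26500
  ¥26500 × 21% = ¥5565

General income tax:
  ¥21000 × 6% = ¥1260
  ¥12000 × 15% = ¥1800
  ¥7000 × 27% = ¥1890
  ¥17500 × 32% = ¥5600
  → ¥10550
  Less energy credit ¥2000 → ¥8550

¥5565 ≤ ¥8550, so no add-on is due.

¥0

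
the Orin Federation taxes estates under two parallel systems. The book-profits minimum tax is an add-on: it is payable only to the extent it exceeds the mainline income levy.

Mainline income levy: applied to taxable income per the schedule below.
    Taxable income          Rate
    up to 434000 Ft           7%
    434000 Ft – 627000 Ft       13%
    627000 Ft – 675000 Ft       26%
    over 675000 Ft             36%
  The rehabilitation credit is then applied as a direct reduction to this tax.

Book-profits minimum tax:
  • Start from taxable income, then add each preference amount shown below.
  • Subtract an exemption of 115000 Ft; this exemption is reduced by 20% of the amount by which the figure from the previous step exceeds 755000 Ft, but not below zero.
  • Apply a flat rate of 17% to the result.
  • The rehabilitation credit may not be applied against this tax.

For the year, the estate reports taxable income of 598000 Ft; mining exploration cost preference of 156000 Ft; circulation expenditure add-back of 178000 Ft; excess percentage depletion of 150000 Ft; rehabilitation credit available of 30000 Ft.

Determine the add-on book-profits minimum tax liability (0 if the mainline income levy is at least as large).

153808 Ft

Mainline income levy:
  434000 Ft × 7% = 30380 Ft
  164000 Ft × 13% = 21320 Ft
  → 51700 Ft
  Less rehabilitation credit 30000 Ft → 21700 Ft

Book-profits minimum tax:
  Adjusted income: 598000 Ft + 156000 Ft + 178000 Ft + 150000 Ft = 1082000 Ft
  Exemption: 115000 Ft − 20% × (1082000 Ft − 755000 Ft) = 115000 Ft − 65400 Ft = 49600 Ft
  Base: 1082000 Ft − 49600 Ft = 1032400 Ft
  1032400 Ft × 17% = 175508 Ft

Excess of book-profits minimum tax over mainline income levy: 175508 Ft − 21700 Ft = 153808 Ft.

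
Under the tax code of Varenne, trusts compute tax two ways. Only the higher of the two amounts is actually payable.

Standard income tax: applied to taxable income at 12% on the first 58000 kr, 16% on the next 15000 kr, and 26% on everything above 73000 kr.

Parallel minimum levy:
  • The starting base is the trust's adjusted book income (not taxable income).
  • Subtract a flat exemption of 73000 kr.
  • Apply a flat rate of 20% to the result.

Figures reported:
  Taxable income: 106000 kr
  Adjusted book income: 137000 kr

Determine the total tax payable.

Standard income tax:
  58000 kr × 12% = 6960 kr
  15000 kr × 16% = 2400 kr
  33000 kr × 26% = 8580 kr
  → 17940 kr

Parallel minimum levy:
  Base (adjusted book income): 137000 kr
  Less exemption 73000 kr → base 64000 kr
  64000 kr × 20% = 12800 kr

17940 kr > 12800 kr, so the standard income tax governs.

17940 kr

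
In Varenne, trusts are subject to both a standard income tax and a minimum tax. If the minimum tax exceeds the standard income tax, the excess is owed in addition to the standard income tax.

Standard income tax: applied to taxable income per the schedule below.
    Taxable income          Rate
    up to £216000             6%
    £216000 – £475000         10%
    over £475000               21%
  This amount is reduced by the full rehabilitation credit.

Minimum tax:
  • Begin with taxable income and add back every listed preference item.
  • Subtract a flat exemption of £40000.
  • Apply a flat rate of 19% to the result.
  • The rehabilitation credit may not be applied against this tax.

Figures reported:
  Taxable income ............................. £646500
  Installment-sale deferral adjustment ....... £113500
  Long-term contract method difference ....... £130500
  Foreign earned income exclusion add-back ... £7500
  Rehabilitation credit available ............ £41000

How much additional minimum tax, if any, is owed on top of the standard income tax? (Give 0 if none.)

£129145

Standard income tax:
  £216000 × 6% = £12960
  £259000 × 10% = £25900
  £171500 × 21% = £36015
  → £74875
  Less rehabilitation credit £41000 → £33875

Minimum tax:
  Adjusted income: £646500 + £113500 + £130500 + £7500 = £898000
  Less exemption £40000 → base £858000
  £858000 × 19% = £163020

Excess of minimum tax over standard income tax: £163020 − £33875 = £129145.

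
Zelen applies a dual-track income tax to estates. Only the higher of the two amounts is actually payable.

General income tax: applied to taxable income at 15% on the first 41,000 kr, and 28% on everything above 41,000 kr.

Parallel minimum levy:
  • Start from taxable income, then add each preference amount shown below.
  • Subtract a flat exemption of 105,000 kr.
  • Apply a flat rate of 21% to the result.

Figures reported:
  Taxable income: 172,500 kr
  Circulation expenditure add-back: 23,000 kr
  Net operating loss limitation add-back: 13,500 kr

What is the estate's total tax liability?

General income tax:
  41,000 kr × 15% = 6,150 kr
  131,500 kr × 28% = 36,820 kr
  → 42,970 kr

Parallel minimum levy:
  Adjusted income: 172,500 kr + 23,000 kr + 13,500 kr = 209,000 kr
  Less exemption 105,000 kr → base 104,000 kr
  104,000 kr × 21% = 21,840 kr

42,970 kr > 21,840 kr, so the general income tax governs.

42,970 kr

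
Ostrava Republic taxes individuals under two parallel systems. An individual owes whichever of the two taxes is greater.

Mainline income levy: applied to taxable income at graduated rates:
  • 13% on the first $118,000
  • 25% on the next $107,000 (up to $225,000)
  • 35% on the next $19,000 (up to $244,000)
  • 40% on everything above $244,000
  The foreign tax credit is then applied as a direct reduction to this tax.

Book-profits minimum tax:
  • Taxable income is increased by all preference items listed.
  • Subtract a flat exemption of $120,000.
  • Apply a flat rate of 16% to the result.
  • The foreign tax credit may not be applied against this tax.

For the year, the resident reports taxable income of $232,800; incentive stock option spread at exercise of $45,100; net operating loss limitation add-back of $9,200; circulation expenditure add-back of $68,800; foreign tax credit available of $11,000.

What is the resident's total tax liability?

$37,744

Book-profits minimum tax:
  Adjusted income: $232,800 + $45,100 + $9,200 + $68,800 = $355,900
  Less exemption $120,000 → base $235,900
  $235,900 × 16% = $37,744

Mainline income levy:
  $118,000 × 13% = $15,340
  $107,000 × 25% = $26,750
  $7,800 × 35% = $2,730
  → $44,820
  Less foreign tax credit $11,000 → $33,820

$37,744 > $33,820, so the book-profits minimum tax is the binding amount.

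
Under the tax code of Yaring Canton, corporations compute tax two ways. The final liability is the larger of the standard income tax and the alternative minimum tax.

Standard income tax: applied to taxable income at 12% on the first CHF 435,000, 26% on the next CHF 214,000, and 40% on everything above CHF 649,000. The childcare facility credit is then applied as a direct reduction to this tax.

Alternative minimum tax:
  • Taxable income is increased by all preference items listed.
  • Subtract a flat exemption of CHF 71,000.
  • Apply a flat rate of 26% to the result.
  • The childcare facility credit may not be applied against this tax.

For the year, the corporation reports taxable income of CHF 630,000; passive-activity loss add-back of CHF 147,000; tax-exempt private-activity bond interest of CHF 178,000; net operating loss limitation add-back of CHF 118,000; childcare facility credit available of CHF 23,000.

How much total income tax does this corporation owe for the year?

CHF 260,520

Standard income tax:
  CHF 435,000 × 12% = CHF 52,200
  CHF 195,000 × 26% = CHF 50,700
  → CHF 102,900
  Less childcare facility credit CHF 23,000 → CHF 79,900

Alternative minimum tax:
  Adjusted income: CHF 630,000 + CHF 147,000 + CHF 178,000 + CHF 118,000 = CHF 1,073,000
  Less exemption CHF 71,000 → base CHF 1,002,000
  CHF 1,002,000 × 26% = CHF 260,520

CHF 260,520 > CHF 79,900, so the alternative minimum tax is the binding amount.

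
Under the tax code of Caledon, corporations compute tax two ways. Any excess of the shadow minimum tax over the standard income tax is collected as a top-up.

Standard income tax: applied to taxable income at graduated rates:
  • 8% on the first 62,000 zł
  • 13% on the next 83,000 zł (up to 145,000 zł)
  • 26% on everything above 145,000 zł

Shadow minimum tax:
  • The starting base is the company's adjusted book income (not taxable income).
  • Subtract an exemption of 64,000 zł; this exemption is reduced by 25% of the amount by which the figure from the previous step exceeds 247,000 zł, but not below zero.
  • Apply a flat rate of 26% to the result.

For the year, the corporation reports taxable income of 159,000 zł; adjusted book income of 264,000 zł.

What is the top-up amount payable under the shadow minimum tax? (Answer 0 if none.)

Shadow minimum tax:
  Base (adjusted book income): 264,000 zł
  Exemption: 64,000 zł − 25% × (264,000 zł − 247,000 zł) = 64,000 zł − 4,250 zł = 59,750 zł
  Base: 264,000 zł − 59,750 zł = 204,250 zł
  204,250 zł × 26% = 53,105 zł

Standard income tax:
  62,000 zł × 8% = 4,960 zł
  83,000 zł × 13% = 10,790 zł
  14,000 zł × 26% = 3,640 zł
  → 19,390 zł

Excess of shadow minimum tax over standard income tax: 53,105 zł − 19,390 zł = 33,715 zł.

33,715 zł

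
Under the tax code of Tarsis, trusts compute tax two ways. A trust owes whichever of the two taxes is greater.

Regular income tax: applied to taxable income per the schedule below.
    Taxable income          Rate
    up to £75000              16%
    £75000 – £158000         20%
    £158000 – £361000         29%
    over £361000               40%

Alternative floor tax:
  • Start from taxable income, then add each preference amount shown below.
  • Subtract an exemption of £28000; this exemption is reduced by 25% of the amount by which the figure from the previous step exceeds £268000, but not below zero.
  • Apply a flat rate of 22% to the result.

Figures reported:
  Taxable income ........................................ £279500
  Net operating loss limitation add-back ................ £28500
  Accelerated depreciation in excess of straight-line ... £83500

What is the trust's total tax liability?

£86130

Regular income tax:
  £75000 × 16% = £12000
  £83000 × 20% = £16600
  £121500 × 29% = £35235
  → £63835

Alternative floor tax:
  Adjusted income: £279500 + £28500 + £83500 = £391500
  Exemption: 25% × (£391500 − £268000) = £30875 ≥ £28000, so the exemption is fully phased out
  Base: £391500 − £0 = £391500
  £391500 × 22% = £86130

£86130 > £63835, so the alternative floor tax is the binding amount.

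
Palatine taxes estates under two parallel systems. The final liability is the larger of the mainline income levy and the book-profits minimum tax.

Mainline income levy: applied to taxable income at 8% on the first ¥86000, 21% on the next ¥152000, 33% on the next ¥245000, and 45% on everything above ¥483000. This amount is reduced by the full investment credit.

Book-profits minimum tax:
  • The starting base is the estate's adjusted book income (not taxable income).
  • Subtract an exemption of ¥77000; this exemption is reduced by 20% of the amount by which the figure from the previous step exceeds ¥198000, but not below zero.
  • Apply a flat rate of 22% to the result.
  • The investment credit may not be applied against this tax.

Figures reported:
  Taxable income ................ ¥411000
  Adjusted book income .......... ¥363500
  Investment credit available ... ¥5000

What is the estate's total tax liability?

¥90890

Book-profits minimum tax:
  Base (adjusted book income): ¥363500
  Exemption: ¥77000 − 20% × (¥363500 − ¥198000) = ¥77000 − ¥33100 = ¥43900
  Base: ¥363500 − ¥43900 = ¥319600
  ¥319600 × 22% = ¥70312

Mainline income levy:
  ¥86000 × 8% = ¥6880
  ¥152000 × 21% = ¥31920
  ¥173000 × 33% = ¥57090
  → ¥95890
  Less investment credit ¥5000 → ¥90890

¥90890 > ¥70312, so the mainline income levy governs.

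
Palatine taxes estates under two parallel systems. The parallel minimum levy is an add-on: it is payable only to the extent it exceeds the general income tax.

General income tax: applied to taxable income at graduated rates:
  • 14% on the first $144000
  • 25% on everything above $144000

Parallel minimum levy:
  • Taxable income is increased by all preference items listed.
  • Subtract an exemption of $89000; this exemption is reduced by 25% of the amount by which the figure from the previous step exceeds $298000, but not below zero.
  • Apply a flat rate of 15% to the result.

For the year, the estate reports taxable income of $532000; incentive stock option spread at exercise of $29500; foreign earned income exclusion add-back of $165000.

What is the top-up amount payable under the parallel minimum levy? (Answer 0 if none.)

$0

Parallel minimum levy:
  Adjusted income: $532000 + $29500 + $165000 = $726500
  Exemption: 25% × ($726500 − $298000) = $107125 ≥ $89000, so the exemption is fully phased out
  Base: $726500 − $0 = $726500
  $726500 × 15% = $108975

General income tax:
  $144000 × 14% = $20160
  $388000 × 25% = $97000
  → $117160

$108975 ≤ $117160, so no add-on is due.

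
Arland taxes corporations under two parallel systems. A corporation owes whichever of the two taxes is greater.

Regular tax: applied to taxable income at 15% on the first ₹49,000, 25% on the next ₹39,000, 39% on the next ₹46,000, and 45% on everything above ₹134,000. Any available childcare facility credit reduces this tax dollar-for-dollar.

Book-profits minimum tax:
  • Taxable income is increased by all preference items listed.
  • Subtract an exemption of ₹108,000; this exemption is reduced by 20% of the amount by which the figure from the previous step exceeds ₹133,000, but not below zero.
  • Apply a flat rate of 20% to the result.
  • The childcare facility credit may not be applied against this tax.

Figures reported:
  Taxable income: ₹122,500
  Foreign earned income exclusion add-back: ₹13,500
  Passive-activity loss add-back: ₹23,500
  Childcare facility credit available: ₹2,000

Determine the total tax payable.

₹28,555

Regular tax:
  ₹49,000 × 15% = ₹7,350
  ₹39,000 × 25% = ₹9,750
  ₹34,500 × 39% = ₹13,455
  → ₹30,555
  Less childcare facility credit ₹2,000 → ₹28,555

Book-profits minimum tax:
  Adjusted income: ₹122,500 + ₹13,500 + ₹23,500 = ₹159,500
  Exemption: ₹108,000 − 20% × (₹159,500 − ₹133,000) = ₹108,000 − ₹5,300 = ₹102,700
  Base: ₹159,500 − ₹102,700 = ₹56,800
  ₹56,800 × 20% = ₹11,360

₹28,555 > ₹11,360, so the regular tax governs.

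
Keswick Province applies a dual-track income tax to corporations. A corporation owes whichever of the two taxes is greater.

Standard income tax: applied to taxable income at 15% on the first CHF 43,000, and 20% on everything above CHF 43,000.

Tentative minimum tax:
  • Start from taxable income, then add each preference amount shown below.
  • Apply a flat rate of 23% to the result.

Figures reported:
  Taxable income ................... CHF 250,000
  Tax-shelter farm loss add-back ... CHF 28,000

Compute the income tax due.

Standard income tax:
  CHF 43,000 × 15% = CHF 6,450
  CHF 207,000 × 20% = CHF 41,400
  → CHF 47,850

Tentative minimum tax:
  Adjusted income: CHF 250,000 + CHF 28,000 = CHF 278,000
  CHF 278,000 × 23% = CHF 63,940

CHF 63,940 > CHF 47,850, so the tentative minimum tax is the binding amount.

CHF 63,940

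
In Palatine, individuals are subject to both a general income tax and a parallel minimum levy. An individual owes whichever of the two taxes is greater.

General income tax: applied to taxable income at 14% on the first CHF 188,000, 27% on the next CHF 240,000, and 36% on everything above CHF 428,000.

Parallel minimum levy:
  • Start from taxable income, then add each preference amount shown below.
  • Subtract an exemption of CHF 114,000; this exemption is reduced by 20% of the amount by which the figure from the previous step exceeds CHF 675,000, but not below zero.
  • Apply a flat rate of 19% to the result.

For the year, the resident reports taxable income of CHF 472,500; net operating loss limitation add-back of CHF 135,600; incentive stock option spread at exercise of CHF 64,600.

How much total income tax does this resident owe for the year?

General income tax:
  CHF 188,000 × 14% = CHF 26,320
  CHF 240,000 × 27% = CHF 64,800
  CHF 44,500 × 36% = CHF 16,020
  → CHF 107,140

Parallel minimum levy:
  Adjusted income: CHF 472,500 + CHF 135,600 + CHF 64,600 = CHF 672,700
  Exemption: CHF 672,700 ≤ CHF 675,000, so full CHF 114,000 applies
  Base: CHF 672,700 − CHF 114,000 = CHF 558,700
  CHF 558,700 × 19% = CHF 106,153

CHF 107,140 > CHF 106,153, so the general income tax governs.

CHF 107,140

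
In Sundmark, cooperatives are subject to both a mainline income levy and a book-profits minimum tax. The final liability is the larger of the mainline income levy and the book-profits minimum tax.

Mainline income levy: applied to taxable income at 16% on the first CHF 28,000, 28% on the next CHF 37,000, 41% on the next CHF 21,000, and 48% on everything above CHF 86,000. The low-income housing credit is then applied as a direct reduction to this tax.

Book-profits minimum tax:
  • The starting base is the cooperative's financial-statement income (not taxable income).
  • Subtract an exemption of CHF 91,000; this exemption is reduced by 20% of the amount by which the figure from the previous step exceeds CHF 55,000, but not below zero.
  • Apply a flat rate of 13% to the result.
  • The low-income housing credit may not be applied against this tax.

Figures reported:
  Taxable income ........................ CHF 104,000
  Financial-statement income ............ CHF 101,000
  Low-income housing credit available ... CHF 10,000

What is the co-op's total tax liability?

CHF 22,090

Mainline income levy:
  CHF 28,000 × 16% = CHF 4,480
  CHF 37,000 × 28% = CHF 10,360
  CHF 21,000 × 41% = CHF 8,610
  CHF 18,000 × 48% = CHF 8,640
  → CHF 32,090
  Less low-income housing credit CHF 10,000 → CHF 22,090

Book-profits minimum tax:
  Base (financial-statement income): CHF 101,000
  Exemption: CHF 91,000 − 20% × (CHF 101,000 − CHF 55,000) = CHF 91,000 − CHF 9,200 = CHF 81,800
  Base: CHF 101,000 − CHF 81,800 = CHF 19,200
  CHF 19,200 × 13% = CHF 2,496

CHF 22,090 > CHF 2,496, so the mainline income levy governs.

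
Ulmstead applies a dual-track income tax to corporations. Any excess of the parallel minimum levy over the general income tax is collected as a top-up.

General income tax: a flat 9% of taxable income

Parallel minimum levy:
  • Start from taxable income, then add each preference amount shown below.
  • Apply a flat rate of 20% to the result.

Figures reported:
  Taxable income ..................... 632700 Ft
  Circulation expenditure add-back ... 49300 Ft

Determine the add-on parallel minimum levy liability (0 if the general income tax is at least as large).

79457 Ft

General income tax:
  632700 Ft × 9% = 56943 Ft

Parallel minimum levy:
  Adjusted income: 632700 Ft + 49300 Ft = 682000 Ft
  682000 Ft × 20% = 136400 Ft

Excess of parallel minimum levy over general income tax: 136400 Ft − 56943 Ft = 79457 Ft.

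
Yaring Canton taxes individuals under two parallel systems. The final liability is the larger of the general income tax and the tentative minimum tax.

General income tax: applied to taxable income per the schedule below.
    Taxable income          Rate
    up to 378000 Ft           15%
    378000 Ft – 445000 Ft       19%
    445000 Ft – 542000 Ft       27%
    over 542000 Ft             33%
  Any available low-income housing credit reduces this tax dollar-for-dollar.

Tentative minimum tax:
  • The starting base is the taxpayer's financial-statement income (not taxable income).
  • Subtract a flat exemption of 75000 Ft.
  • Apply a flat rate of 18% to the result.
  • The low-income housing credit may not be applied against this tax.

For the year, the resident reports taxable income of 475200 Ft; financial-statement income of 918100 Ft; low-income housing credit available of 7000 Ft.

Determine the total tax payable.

151758 Ft

Tentative minimum tax:
  Base (financial-statement income): 918100 Ft
  Less exemption 75000 Ft → base 843100 Ft
  843100 Ft × 18% = 151758 Ft

General income tax:
  378000 Ft × 15% = 56700 Ft
  67000 Ft × 19% = 12730 Ft
  30200 Ft × 27% = 8154 Ft
  → 77584 Ft
  Less low-income housing credit 7000 Ft → 70584 Ft

151758 Ft > 70584 Ft, so the tentative minimum tax is the binding amount.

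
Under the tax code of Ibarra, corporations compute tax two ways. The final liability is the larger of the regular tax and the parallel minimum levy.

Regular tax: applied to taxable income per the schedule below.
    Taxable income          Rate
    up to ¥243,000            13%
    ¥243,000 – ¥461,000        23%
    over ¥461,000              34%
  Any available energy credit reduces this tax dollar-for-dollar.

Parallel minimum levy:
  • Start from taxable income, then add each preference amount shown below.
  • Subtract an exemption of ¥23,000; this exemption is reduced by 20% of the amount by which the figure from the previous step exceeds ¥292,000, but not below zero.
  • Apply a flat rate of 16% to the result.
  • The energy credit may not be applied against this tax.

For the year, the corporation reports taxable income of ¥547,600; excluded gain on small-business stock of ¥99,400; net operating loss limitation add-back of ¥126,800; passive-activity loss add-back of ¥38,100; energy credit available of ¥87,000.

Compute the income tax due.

Parallel minimum levy:
  Adjusted income: ¥547,600 + ¥99,400 + ¥126,800 + ¥38,100 = ¥811,900
  Exemption: 20% × (¥811,900 − ¥292,000) = ¥103,980 ≥ ¥23,000, so the exemption is fully phased out
  Base: ¥811,900 − ¥0 = ¥811,900
  ¥811,900 × 16% = ¥129,904

Regular tax:
  ¥243,000 × 13% = ¥31,590
  ¥218,000 × 23% = ¥50,140
  ¥86,600 × 34% = ¥29,444
  → ¥111,174
  Less energy credit ¥87,000 → ¥24,174

¥129,904 > ¥24,174, so the parallel minimum levy is the binding amount.

¥129,904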